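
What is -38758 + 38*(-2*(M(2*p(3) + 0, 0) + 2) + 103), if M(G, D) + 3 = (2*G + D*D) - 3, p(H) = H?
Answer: -35452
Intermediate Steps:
M(G, D) = -6 + D² + 2*G (M(G, D) = -3 + ((2*G + D*D) - 3) = -3 + ((2*G + D²) - 3) = -3 + ((D² + 2*G) - 3) = -3 + (-3 + D² + 2*G) = -6 + D² + 2*G)
-38758 + 38*(-2*(M(2*p(3) + 0, 0) + 2) + 103) = -38758 + 38*(-2*((-6 + 0² + 2*(2*3 + 0)) + 2) + 103) = -38758 + 38*(-2*((-6 + 0 + 2*(6 + 0)) + 2) + 103) = -38758 + 38*(-2*((-6 + 0 + 2*6) + 2) + 103) = -38758 + 38*(-2*((-6 + 0 + 12) + 2) + 103) = -38758 + 38*(-2*(6 + 2) + 103) = -38758 + 38*(-2*8 + 103) = -38758 + 38*(-16 + 103) = -38758 + 38*87 = -38758 + 3306 = -35452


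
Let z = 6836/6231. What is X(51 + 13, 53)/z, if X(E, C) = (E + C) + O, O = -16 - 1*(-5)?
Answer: 330243/3418 ≈ 96.619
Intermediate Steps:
O = -11 (O = -16 + 5 = -11)
X(E, C) = -11 + C + E (X(E, C) = (E + C) - 11 = (C + E) - 11 = -11 + C + E)
z = 6836/6231 (z = 6836*(1/6231) = 6836/6231 ≈ 1.0971)
X(51 + 13, 53)/z = (-11 + 53 + (51 + 13))/(6836/6231) = (-11 + 53 + 64)*(6231/6836) = 106*(6231/6836) = 330243/3418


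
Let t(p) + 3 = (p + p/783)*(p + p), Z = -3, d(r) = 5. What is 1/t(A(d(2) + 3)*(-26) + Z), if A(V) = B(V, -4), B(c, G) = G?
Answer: 783/15992819 ≈ 4.8959e-5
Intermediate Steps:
A(V) = -4
t(p) = -3 + 1568*p²/783 (t(p) = -3 + (p + p/783)*(p + p) = -3 + (p + p*(1/783))*(2*p) = -3 + (p + p/783)*(2*p) = -3 + (784*p/783)*(2*p) = -3 + 1568*p²/783)
1/t(A(d(2) + 3)*(-26) + Z) = 1/(-3 + 1568*(-4*(-26) - 3)²/783) = 1/(-3 + 1568*(104 - 3)²/783) = 1/(-3 + (1568/783)*101²) = 1/(-3 + (1568/783)*10201) = 1/(-3 + 15995168/783) = 1/(15992819/783) = 783/15992819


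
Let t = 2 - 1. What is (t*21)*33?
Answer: 693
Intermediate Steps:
t = 1
(t*21)*33 = (1*21)*33 = 21*33 = 693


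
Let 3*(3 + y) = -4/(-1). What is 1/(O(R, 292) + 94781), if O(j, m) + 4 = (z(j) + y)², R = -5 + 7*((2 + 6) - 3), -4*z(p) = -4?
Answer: 9/852997 ≈ 1.0551e-5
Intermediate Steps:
z(p) = 1 (z(p) = -¼*(-4) = 1)
R = 30 (R = -5 + 7*(8 - 3) = -5 + 7*5 = -5 + 35 = 30)
y = -5/3 (y = -3 + (-4/(-1))/3 = -3 + (-4*(-1))/3 = -3 + (⅓)*4 = -3 + 4/3 = -5/3 ≈ -1.6667)
O(j, m) = -32/9 (O(j, m) = -4 + (1 - 5/3)² = -4 + (-⅔)² = -4 + 4/9 = -32/9)
1/(O(R, 292) + 94781) = 1/(-32/9 + 94781) = 1/(852997/9) = 9/852997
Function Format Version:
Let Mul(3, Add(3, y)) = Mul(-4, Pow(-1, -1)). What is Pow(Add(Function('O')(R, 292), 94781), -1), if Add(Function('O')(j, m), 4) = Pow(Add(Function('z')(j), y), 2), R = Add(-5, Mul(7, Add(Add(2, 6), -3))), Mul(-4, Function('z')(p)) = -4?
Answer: Rational(9, 852997) ≈ 1.0551e-5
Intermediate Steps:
Function('z')(p) = 1 (Function('z')(p) = Mul(Rational(-1, 4), -4) = 1)
R = 30 (R = Add(-5, Mul(7, Add(8, -3))) = Add(-5, Mul(7, 5)) = Add(-5, 35) = 30)
y = Rational(-5, 3) (y = Add(-3, Mul(Rational(1, 3), Mul(-4, Pow(-1, -1)))) = Add(-3, Mul(Rational(1, 3), Mul(-4, -1))) = Add(-3, Mul(Rational(1, 3), 4)) = Add(-3, Rational(4, 3)) = Rational(-5, 3) ≈ -1.6667)
Function('O')(j, m) = Rational(-32, 9) (Function('O')(j, m) = Add(-4, Pow(Add(1, Rational(-5, 3)), 2)) = Add(-4, Pow(Rational(-2, 3), 2)) = Add(-4, Rational(4, 9)) = Rational(-32, 9))
Pow(Add(Function('O')(R, 292), 94781), -1) = Pow(Add(Rational(-32, 9), 94781), -1) = Pow(Rational(852997, 9), -1) = Rational(9, 852997)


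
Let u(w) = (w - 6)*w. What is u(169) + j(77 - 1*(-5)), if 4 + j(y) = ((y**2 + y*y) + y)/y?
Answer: 27708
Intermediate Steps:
u(w) = w*(-6 + w) (u(w) = (-6 + w)*w = w*(-6 + w))
j(y) = -4 + (y + 2*y**2)/y (j(y) = -4 + ((y**2 + y*y) + y)/y = -4 + ((y**2 + y**2) + y)/y = -4 + (2*y**2 + y)/y = -4 + (y + 2*y**2)/y)
u(169) + j(77 - 1*(-5)) = 169*(-6 + 169) + (-3 + 2*(77 - 1*(-5))) = 169*163 + (-3 + 2*(77 + 5)) = 27547 + (-3 + 2*82) = 27547 + (-3 + 164) = 27547 + 161 = 27708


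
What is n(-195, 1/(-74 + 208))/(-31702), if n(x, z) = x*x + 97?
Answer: -19061/15851 ≈ -1.2025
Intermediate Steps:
n(x, z) = 97 + x**2 (n(x, z) = x**2 + 97 = 97 + x**2)
n(-195, 1/(-74 + 208))/(-31702) = (97 + (-195)**2)/(-31702) = (97 + 38025)*(-1/31702) = 38122*(-1/31702) = -19061/15851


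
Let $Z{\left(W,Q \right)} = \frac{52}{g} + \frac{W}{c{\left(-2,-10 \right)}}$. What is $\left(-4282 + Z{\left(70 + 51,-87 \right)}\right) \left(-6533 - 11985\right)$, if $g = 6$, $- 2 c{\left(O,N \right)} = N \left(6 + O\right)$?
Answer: $\frac{2370646583}{30} \approx 7.9022 \cdot 10^{7}$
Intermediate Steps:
$c{\left(O,N \right)} = - \frac{N \left(6 + O\right)}{2}$
$Z{\left(W,Q \right)} = \frac{26}{3} + \frac{W}{20}$ ($Z{\left(W,Q \right)} = \frac{52}{6} + \frac{W}{\left(- \frac{1}{2}\right) \left(-10\right) \left(6 - 2\right)} = 52 \cdot \frac{1}{6} + \frac{W}{\left(- \frac{1}{2}\right) \left(-10\right) 4} = \frac{26}{3} + \frac{W}{20}$)
$\left(-4282 + Z{\left(70 + 51,-87 \right)}\right) \left(-6533 - 11985\right) = \left(-4282 + \left(\frac{26}{3} + \frac{70 + 51}{20}\right)\right) \left(-6533 - 11985\right) = \left(-4282 + \left(\frac{26}{3} + \frac{1}{20} \cdot 121\right)\right) \left(-18518\right) = \left(-4282 + \left(\frac{26}{3} + \frac{121}{20}\right)\right) \left(-18518\right) = \left(-4282 + \frac{883}{60}\right) \left(-18518\right) = \left(- \frac{256037}{60}\right) \left(-18518\right) = \frac{2370646583}{30}$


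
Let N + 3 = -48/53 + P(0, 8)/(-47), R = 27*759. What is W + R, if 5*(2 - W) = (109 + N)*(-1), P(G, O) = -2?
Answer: 255527121/12455 ≈ 20516.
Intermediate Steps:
R = 20493
N = -9623/2491 (N = -3 + (-48/53 - 2/(-47)) = -3 + (-48*1/53 - 2*(-1/47)) = -3 + (-48/53 + 2/47) = -3 - 2150/2491 = -9623/2491 ≈ -3.8631)
W = 286806/12455 (W = 2 - (109 - 9623/2491)*(-1)/5 = 2 - 261896*(-1)/12455 = 2 - ⅕*(-261896/2491) = 2 + 261896/12455 = 286806/12455 ≈ 23.027)
W + R = 286806/12455 + 20493 = 255527121/12455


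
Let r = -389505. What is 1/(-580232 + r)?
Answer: -1/969737 ≈ -1.0312e-6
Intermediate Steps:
1/(-580232 + r) = 1/(-580232 - 389505) = 1/(-969737) = -1/969737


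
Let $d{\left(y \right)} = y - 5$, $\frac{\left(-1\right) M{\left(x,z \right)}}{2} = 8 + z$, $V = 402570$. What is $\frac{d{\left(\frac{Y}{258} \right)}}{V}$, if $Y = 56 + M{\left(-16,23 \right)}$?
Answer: $- \frac{4}{320565} \approx -1.2478 \cdot 10^{-5}$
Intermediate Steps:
$M{\left(x,z \right)} = -16 - 2 z$ ($M{\left(x,z \right)} = - 2 \left(8 + z\right) = -16 - 2 z$)
$Y = -6$ ($Y = 56 - 62 = -6$)
$d{\left(y \right)} = -5 + y$ ($d{\left(y \right)} = y - 5 = -5 + y$)
$\frac{d{\left(\frac{Y}{258} \right)}}{V} = \frac{-5 - \frac{6}{258}}{402570} = \left(-5 - \frac{1}{43}\right) \frac{1}{402570} = \left(- \frac{216}{43}\right) \frac{1}{402570} = - \frac{4}{320565}$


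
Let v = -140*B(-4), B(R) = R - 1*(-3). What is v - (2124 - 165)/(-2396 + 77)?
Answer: 108873/773 ≈ 140.84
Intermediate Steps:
B(R) = 3 + R (B(R) = R + 3 = 3 + R)
v = 140 (v = -140*(3 - 4) = -140*(-1) = 140)
v - (2124 - 165)/(-2396 + 77) = 140 - (2124 - 165)/(-2396 + 77) = 140 - 1959/(-2319) = 140 - 1959*(-1)/2319 = 140 - 1*(-653/773) = 140 + 653/773 = 108873/773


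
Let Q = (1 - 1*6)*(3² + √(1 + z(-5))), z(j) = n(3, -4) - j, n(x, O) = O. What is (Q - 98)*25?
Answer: -3575 - 125*√2 ≈ -3751.8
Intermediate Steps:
z(j) = -4 - j
Q = -45 - 5*√2 (Q = (1 - 1*6)*(3² + √(1 + (-4 - 1*(-5)))) = (1 - 6)*(9 + √(1 + (-4 + 5))) = -5*(9 + √(1 + 1)) = -5*(9 + √2) = -45 - 5*√2 ≈ -52.071)
(Q - 98)*25 = ((-45 - 5*√2) - 98)*25 = (-143 - 5*√2)*25 = -3575 - 125*√2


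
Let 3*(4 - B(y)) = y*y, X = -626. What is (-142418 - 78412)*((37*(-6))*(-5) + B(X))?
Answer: 28599987740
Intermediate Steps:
B(y) = 4 - y²/3 (B(y) = 4 - y*y/3 = 4 - y²/3)
(-142418 - 78412)*((37*(-6))*(-5) + B(X)) = (-142418 - 78412)*((37*(-6))*(-5) + (4 - ⅓*(-626)²)) = -220830*(-222*(-5) + (4 - ⅓*391876)) = -220830*(1110 + (4 - 391876/3)) = -220830*(1110 - 391864/3) = -220830*(-388534/3) = 28599987740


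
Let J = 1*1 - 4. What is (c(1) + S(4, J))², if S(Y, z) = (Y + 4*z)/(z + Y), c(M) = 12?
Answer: 16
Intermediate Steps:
J = -3 (J = 1 - 4 = -3)
S(Y, z) = (Y + 4*z)/(Y + z)
(c(1) + S(4, J))² = (12 + (4 + 4*(-3))/(4 - 3))² = (12 + (4 - 12)/1)² = (12 + 1*(-8))² = (12 - 8)² = 4² = 16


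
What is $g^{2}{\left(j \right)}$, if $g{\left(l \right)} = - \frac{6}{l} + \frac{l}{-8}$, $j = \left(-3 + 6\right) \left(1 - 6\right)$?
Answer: $\frac{8281}{1600} \approx 5.1756$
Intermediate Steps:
$j = -15$ ($j = 3 \left(-5\right) = -15$)
$g{\left(l \right)} = - \frac{6}{l} - \frac{l}{8}$ ($g{\left(l \right)} = - \frac{6}{l} + l \left(- \frac{1}{8}\right) = - \frac{6}{l} - \frac{l}{8}$)
$g^{2}{\left(j \right)} = \left(- \frac{6}{-15} - - \frac{15}{8}\right)^{2} = \left(\left(-6\right) \left(- \frac{1}{15}\right) + \frac{15}{8}\right)^{2} = \left(\frac{2}{5} + \frac{15}{8}\right)^{2} = \left(\frac{91}{40}\right)^{2} = \frac{8281}{1600}$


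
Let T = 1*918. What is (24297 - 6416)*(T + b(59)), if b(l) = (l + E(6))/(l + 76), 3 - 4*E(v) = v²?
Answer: 8867599163/540 ≈ 1.6421e+7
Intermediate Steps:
E(v) = ¾ - v²/4
b(l) = (-33/4 + l)/(76 + l) (b(l) = (l + (¾ - ¼*6²))/(l + 76) = (l + (¾ - ¼*36))/(76 + l) = (l + (¾ - 9))/(76 + l) = (l - 33/4)/(76 + l) = (-33/4 + l)/(76 + l))
T = 918
(24297 - 6416)*(T + b(59)) = (24297 - 6416)*(918 + (-33/4 + 59)/(76 + 59)) = 17881*(918 + (203/4)/135) = 17881*(918 + (1/135)*(203/4)) = 17881*(918 + 203/540) = 17881*(495923/540) = 8867599163/540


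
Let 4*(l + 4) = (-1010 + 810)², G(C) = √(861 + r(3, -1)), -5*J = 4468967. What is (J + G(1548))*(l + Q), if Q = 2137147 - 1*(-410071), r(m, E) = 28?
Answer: -11428104977938/5 + 2557214*√889 ≈ -2.2855e+12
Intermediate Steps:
J = -4468967/5 (J = -⅕*4468967 = -4468967/5 ≈ -8.9379e+5)
G(C) = √889 (G(C) = √(861 + 28) = √889)
Q = 2547218 (Q = 2137147 + 410071 = 2547218)
l = 9996 (l = -4 + (-1010 + 810)²/4 = -4 + (¼)*(-200)² = -4 + (¼)*40000 = -4 + 10000 = 9996)
(J + G(1548))*(l + Q) = (-4468967/5 + √889)*(9996 + 2547218) = (-4468967/5 + √889)*2557214 = -11428104977938/5 + 2557214*√889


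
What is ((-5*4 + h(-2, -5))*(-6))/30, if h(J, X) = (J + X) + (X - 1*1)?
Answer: 33/5 ≈ 6.6000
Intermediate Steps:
h(J, X) = -1 + J + 2*X (h(J, X) = (J + X) + (X - 1) = (J + X) + (-1 + X) = -1 + J + 2*X)
((-5*4 + h(-2, -5))*(-6))/30 = ((-5*4 + (-1 - 2 + 2*(-5)))*(-6))/30 = ((-20 + (-1 - 2 - 10))*(-6))*(1/30) = ((-20 - 13)*(-6))*(1/30) = -33*(-6)*(1/30) = 198*(1/30) = 33/5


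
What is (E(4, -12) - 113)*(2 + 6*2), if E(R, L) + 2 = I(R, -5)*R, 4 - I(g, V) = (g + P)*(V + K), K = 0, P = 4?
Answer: 854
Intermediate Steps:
I(g, V) = 4 - V*(4 + g) (I(g, V) = 4 - (g + 4)*(V + 0) = 4 - (4 + g)*V = 4 - V*(4 + g))
E(R, L) = -2 + R*(24 + 5*R) (E(R, L) = -2 + (4 - 4*(-5) - 1*(-5)*R)*R = -2 + (4 + 20 + 5*R)*R = -2 + (24 + 5*R)*R = -2 + R*(24 + 5*R))
(E(4, -12) - 113)*(2 + 6*2) = ((-2 + 4*(24 + 5*4)) - 113)*(2 + 6*2) = ((-2 + 4*(24 + 20)) - 113)*(2 + 12) = ((-2 + 4*44) - 113)*14 = ((-2 + 176) - 113)*14 = (174 - 113)*14 = 61*14 = 854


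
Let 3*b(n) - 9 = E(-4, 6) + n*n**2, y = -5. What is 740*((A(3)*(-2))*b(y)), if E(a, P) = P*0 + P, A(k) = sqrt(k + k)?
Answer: 162800*sqrt(6)/3 ≈ 1.3293e+5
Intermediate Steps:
A(k) = sqrt(2)*sqrt(k) (A(k) = sqrt(2*k) = sqrt(2)*sqrt(k))
E(a, P) = P (E(a, P) = 0 + P = P)
b(n) = 5 + n**3/3 (b(n) = 3 + (6 + n*n**2)/3 = 3 + (6 + n**3)/3 = 3 + (2 + n**3/3) = 5 + n**3/3)
740*((A(3)*(-2))*b(y)) = 740*(((sqrt(2)*sqrt(3))*(-2))*(5 + (1/3)*(-5)**3)) = 740*((sqrt(6)*(-2))*(5 + (1/3)*(-125))) = 740*((-2*sqrt(6))*(5 - 125/3)) = 740*(-2*sqrt(6)*(-110/3)) = 740*(220*sqrt(6)/3) = 162800*sqrt(6)/3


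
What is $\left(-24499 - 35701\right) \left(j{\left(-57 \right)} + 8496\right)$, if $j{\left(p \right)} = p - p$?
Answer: $-511459200$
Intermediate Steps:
$j{\left(p \right)} = 0$
$\left(-24499 - 35701\right) \left(j{\left(-57 \right)} + 8496\right) = \left(-24499 - 35701\right) \left(0 + 8496\right) = \left(-60200\right) 8496 = -511459200$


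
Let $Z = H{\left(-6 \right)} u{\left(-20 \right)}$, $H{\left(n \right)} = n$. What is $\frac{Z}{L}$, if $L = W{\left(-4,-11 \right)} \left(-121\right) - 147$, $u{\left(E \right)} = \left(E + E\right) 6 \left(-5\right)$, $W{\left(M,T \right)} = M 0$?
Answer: $\frac{2400}{49} \approx 48.98$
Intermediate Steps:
$W{\left(M,T \right)} = 0$
$u{\left(E \right)} = - 60 E$ ($u{\left(E \right)} = 2 E \left(-30\right) = - 60 E$)
$Z = -7200$ ($Z = - 6 \left(\left(-60\right) \left(-20\right)\right) = \left(-6\right) 1200 = -7200$)
$L = -147$ ($L = 0 \left(-121\right) - 147 = 0 - 147 = -147$)
$\frac{Z}{L} = - \frac{7200}{-147} = \left(-7200\right) \left(- \frac{1}{147}\right) = \frac{2400}{49}$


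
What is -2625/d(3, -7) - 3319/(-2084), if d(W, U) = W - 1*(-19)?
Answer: -2698741/22924 ≈ -117.73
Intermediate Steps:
d(W, U) = 19 + W (d(W, U) = W + 19 = 19 + W)
-2625/d(3, -7) - 3319/(-2084) = -2625/(19 + 3) - 3319/(-2084) = -2625/22 - 3319*(-1/2084) = -2625*1/22 + 3319/2084 = -2625/22 + 3319/2084 = -2698741/22924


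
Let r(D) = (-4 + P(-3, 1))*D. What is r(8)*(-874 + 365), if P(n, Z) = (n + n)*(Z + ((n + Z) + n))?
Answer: -81440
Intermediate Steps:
P(n, Z) = 2*n*(2*Z + 2*n) (P(n, Z) = (2*n)*(Z + ((Z + n) + n)) = (2*n)*(Z + (Z + 2*n)) = (2*n)*(2*Z + 2*n) = 2*n*(2*Z + 2*n))
r(D) = 20*D (r(D) = (-4 + 4*(-3)*(1 - 3))*D = (-4 + 4*(-3)*(-2))*D = (-4 + 24)*D = 20*D)
r(8)*(-874 + 365) = (20*8)*(-874 + 365) = 160*(-509) = -81440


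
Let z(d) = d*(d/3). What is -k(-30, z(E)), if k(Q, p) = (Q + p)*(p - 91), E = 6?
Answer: -1422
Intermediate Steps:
z(d) = d²/3 (z(d) = d*(d*(⅓)) = d*(d/3) = d²/3)
k(Q, p) = (-91 + p)*(Q + p) (k(Q, p) = (Q + p)*(-91 + p) = (-91 + p)*(Q + p))
-k(-30, z(E)) = -(((⅓)*6²)² - 91*(-30) - 91*6²/3 - 10*6²) = -(((⅓)*36)² + 2730 - 91*36/3 - 10*36) = -(12² + 2730 - 91*12 - 30*12) = -(144 + 2730 - 1092 - 360) = -1*1422 = -1422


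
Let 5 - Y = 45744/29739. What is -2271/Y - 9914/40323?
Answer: -100900961263/153751599 ≈ -656.26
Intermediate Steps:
Y = 34317/9913 (Y = 5 - 45744/29739 = 5 - 1*15248/9913 = 5 - 15248/9913 = 34317/9913 ≈ 3.4618)
-2271/Y - 9914/40323 = -2271/34317/9913 - 9914/40323 = -2271*9913/34317 - 9914*1/40323 = -7504141/11439 - 9914/40323 = -100900961263/153751599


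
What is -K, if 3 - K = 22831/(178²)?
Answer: -72221/31684 ≈ -2.2794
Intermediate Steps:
K = 72221/31684 (K = 3 - 22831/(178²) = 3 - 22831/31684 = 72221/31684 ≈ 2.2794)
-K = -1*72221/31684 = -72221/31684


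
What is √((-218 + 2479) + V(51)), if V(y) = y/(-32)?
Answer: √144602/8 ≈ 47.533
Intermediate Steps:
V(y) = -y/32 (V(y) = y*(-1/32) = -y/32)
√((-218 + 2479) + V(51)) = √((-218 + 2479) - 1/32*51) = √(2261 - 51/32) = √(72301/32) = √144602/8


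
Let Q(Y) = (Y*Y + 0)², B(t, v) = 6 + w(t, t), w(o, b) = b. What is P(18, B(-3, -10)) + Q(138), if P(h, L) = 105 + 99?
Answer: 362674140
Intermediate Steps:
B(t, v) = 6 + t
P(h, L) = 204
Q(Y) = Y⁴ (Q(Y) = (Y² + 0)² = (Y²)² = Y⁴)
P(18, B(-3, -10)) + Q(138) = 204 + 138⁴ = 204 + 362673936 = 362674140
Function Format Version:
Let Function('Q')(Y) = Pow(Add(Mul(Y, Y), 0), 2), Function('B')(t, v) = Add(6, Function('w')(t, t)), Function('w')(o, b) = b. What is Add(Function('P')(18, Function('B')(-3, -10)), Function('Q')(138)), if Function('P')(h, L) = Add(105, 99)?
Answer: 362674140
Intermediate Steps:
Function('B')(t, v) = Add(6, t)
Function('P')(h, L) = 204
Function('Q')(Y) = Pow(Y, 4) (Function('Q')(Y) = Pow(Add(Pow(Y, 2), 0), 2) = Pow(Pow(Y, 2), 2) = Pow(Y, 4))
Add(Function('P')(18, Function('B')(-3, -10)), Function('Q')(138)) = Add(204, Pow(138, 4)) = Add(204, 362673936) = 362674140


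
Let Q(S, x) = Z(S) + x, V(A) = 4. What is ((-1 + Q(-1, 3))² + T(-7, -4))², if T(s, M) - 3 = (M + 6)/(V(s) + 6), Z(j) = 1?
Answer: 3721/25 ≈ 148.84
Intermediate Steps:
Q(S, x) = 1 + x
T(s, M) = 18/5 + M/10 (T(s, M) = 3 + (M + 6)/(4 + 6) = 3 + (6 + M)/10 = 3 + (6 + M)*(⅒) = 3 + (⅗ + M/10) = 18/5 + M/10)
((-1 + Q(-1, 3))² + T(-7, -4))² = ((-1 + (1 + 3))² + (18/5 + (⅒)*(-4)))² = ((-1 + 4)² + (18/5 - ⅖))² = (3² + 16/5)² = (9 + 16/5)² = (61/5)² = 3721/25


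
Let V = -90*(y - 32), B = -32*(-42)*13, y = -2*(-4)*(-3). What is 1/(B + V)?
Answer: 1/22512 ≈ 4.4421e-5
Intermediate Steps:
y = -24 (y = 8*(-3) = -24)
B = 17472 (B = -(-1344)*13 = -1*(-17472) = 17472)
V = 5040 (V = -90*(-24 - 32) = -90*(-56) = 5040)
1/(B + V) = 1/(17472 + 5040) = 1/22512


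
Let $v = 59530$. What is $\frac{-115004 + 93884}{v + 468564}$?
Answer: $- \frac{10560}{264047} \approx -0.039993$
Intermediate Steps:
$\frac{-115004 + 93884}{v + 468564} = \frac{-115004 + 93884}{59530 + 468564} = - \frac{21120}{528094} = \left(-21120\right) \frac{1}{528094} = - \frac{10560}{264047}$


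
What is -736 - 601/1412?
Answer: -1039833/1412 ≈ -736.43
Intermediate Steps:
-736 - 601/1412 = -1039833/1412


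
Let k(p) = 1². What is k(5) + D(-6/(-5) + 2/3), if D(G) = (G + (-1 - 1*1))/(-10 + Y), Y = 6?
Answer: 31/30 ≈ 1.0333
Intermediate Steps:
k(p) = 1
D(G) = ½ - G/4 (D(G) = (G + (-1 - 1*1))/(-10 + 6) = (G + (-1 - 1))/(-4) = (G - 2)*(-¼) = (-2 + G)*(-¼) = ½ - G/4)
k(5) + D(-6/(-5) + 2/3) = 1 + (½ - (-6/(-5) + 2/3)/4) = 1 + (½ - (-6*(-⅕) + 2*(⅓))/4) = 1 + (½ - (6/5 + ⅔)/4) = 1 + (½ - ¼*28/15) = 1 + (½ - 7/15) = 1 + 1/30 = 31/30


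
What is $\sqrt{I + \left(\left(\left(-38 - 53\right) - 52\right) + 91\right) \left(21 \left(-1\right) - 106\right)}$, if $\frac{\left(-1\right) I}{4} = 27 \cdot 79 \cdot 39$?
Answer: $112 i \sqrt{26} \approx 571.09 i$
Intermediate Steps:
$I = -332748$ ($I = - 4 \cdot 27 \cdot 79 \cdot 39 = - 4 \cdot 2133 \cdot 39 = \left(-4\right) 83187 = -332748$)
$\sqrt{I + \left(\left(\left(-38 - 53\right) - 52\right) + 91\right) \left(21 \left(-1\right) - 106\right)} = \sqrt{-332748 + \left(\left(\left(-38 - 53\right) - 52\right) + 91\right) \left(21 \left(-1\right) - 106\right)} = \sqrt{-332748 + \left(\left(\left(-38 - 53\right) - 52\right) + 91\right) \left(-21 - 106\right)} = \sqrt{-332748 + \left(\left(-91 - 52\right) + 91\right) \left(-127\right)} = \sqrt{-332748 + \left(-143 + 91\right) \left(-127\right)} = \sqrt{-332748 - -6604} = \sqrt{-332748 + 6604} = \sqrt{-326144} = 112 i \sqrt{26}$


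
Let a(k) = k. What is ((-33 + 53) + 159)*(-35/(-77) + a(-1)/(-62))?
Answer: 57459/682 ≈ 84.251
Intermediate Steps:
((-33 + 53) + 159)*(-35/(-77) + a(-1)/(-62)) = ((-33 + 53) + 159)*(-35/(-77) - 1/(-62)) = (20 + 159)*(-35*(-1/77) - 1*(-1/62)) = 179*(5/11 + 1/62) = 179*(321/682) = 57459/682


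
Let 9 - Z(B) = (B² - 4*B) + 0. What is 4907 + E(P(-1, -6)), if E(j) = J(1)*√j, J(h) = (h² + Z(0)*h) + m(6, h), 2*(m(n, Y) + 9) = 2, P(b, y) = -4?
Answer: 4907 + 4*I ≈ 4907.0 + 4.0*I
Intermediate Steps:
m(n, Y) = -8 (m(n, Y) = -9 + (½)*2 = -9 + 1 = -8)
Z(B) = 9 - B² + 4*B (Z(B) = 9 - ((B² - 4*B) + 0) = 9 - (B² - 4*B) = 9 + (-B² + 4*B) = 9 - B² + 4*B)
J(h) = -8 + h² + 9*h (J(h) = (h² + (9 - 1*0² + 4*0)*h) - 8 = (h² + (9 - 1*0 + 0)*h) - 8 = (h² + (9 + 0 + 0)*h) - 8 = (h² + 9*h) - 8 = -8 + h² + 9*h)
E(j) = 2*√j (E(j) = (-8 + 1² + 9*1)*√j = (-8 + 1 + 9)*√j = 2*√j)
4907 + E(P(-1, -6)) = 4907 + 2*√(-4) = 4907 + 2*(2*I) = 4907 + 4*I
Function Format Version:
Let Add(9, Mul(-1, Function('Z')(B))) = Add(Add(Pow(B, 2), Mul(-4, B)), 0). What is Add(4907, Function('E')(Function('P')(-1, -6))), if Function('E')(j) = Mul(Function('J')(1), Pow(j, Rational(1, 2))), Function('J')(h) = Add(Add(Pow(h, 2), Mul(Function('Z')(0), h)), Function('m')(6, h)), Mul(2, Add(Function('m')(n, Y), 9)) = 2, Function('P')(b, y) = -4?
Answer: Add(4907, Mul(4, I)) ≈ Add(4907.0, Mul(4.0000, I))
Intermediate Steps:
Function('m')(n, Y) = -8 (Function('m')(n, Y) = Add(-9, Mul(Rational(1, 2), 2)) = Add(-9, 1) = -8)
Function('Z')(B) = Add(9, Mul(-1, Pow(B, 2)), Mul(4, B)) (Function('Z')(B) = Add(9, Mul(-1, Add(Add(Pow(B, 2), Mul(-4, B)), 0))) = Add(9, Mul(-1, Add(Pow(B, 2), Mul(-4, B)))) = Add(9, Add(Mul(-1, Pow(B, 2)), Mul(4, B))) = Add(9, Mul(-1, Pow(B, 2)), Mul(4, B)))
Function('J')(h) = Add(-8, Pow(h, 2), Mul(9, h)) (Function('J')(h) = Add(Add(Pow(h, 2), Mul(Add(9, Mul(-1, Pow(0, 2)), Mul(4, 0)), h)), -8) = Add(Add(Pow(h, 2), Mul(Add(9, Mul(-1, 0), 0), h)), -8) = Add(Add(Pow(h, 2), Mul(Add(9, 0, 0), h)), -8) = Add(Add(Pow(h, 2), Mul(9, h)), -8) = Add(-8, Pow(h, 2), Mul(9, h)))
Function('E')(j) = Mul(2, Pow(j, Rational(1, 2))) (Function('E')(j) = Mul(Add(-8, Pow(1, 2), Mul(9, 1)), Pow(j, Rational(1, 2))) = Mul(Add(-8, 1, 9), Pow(j, Rational(1, 2))) = Mul(2, Pow(j, Rational(1, 2))))
Add(4907, Function('E')(Function('P')(-1, -6))) = Add(4907, Mul(2, Pow(-4, Rational(1, 2)))) = Add(4907, Mul(2, Mul(2, I))) = Add(4907, Mul(4, I))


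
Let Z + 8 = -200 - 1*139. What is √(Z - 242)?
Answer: I*√589 ≈ 24.269*I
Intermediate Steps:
Z = -347 (Z = -8 + (-200 - 1*139) = -8 + (-200 - 139) = -8 - 339 = -347)
√(Z - 242) = √(-347 - 242) = √(-589) = I*√589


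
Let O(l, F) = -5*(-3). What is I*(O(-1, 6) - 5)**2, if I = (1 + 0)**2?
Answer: 100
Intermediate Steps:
O(l, F) = 15
I = 1 (I = 1**2 = 1)
I*(O(-1, 6) - 5)**2 = 1*(15 - 5)**2 = 1*10**2 = 1*100 = 100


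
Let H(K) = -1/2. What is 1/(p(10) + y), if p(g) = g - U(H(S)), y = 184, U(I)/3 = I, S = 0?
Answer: 2/391 ≈ 0.0051151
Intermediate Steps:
H(K) = -½ (H(K) = -1*½ = -½)
U(I) = 3*I
p(g) = 3/2 + g (p(g) = g - 3*(-1)/2 = g - 1*(-3/2) = g + 3/2 = 3/2 + g)
1/(p(10) + y) = 1/((3/2 + 10) + 184) = 1/(23/2 + 184) = 1/(391/2) = 2/391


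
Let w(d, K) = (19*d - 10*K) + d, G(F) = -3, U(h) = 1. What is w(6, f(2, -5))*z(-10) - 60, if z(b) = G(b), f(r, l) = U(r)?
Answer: -390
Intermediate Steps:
f(r, l) = 1
w(d, K) = -10*K + 20*d (w(d, K) = (-10*K + 19*d) + d = -10*K + 20*d)
z(b) = -3
w(6, f(2, -5))*z(-10) - 60 = (-10*1 + 20*6)*(-3) - 60 = (-10 + 120)*(-3) - 60 = 110*(-3) - 60 = -330 - 60 = -390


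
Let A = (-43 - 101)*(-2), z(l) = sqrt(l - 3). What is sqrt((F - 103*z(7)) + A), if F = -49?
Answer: sqrt(33) ≈ 5.7446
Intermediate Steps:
z(l) = sqrt(-3 + l)
A = 288 (A = -144*(-2) = 288)
sqrt((F - 103*z(7)) + A) = sqrt((-49 - 103*sqrt(-3 + 7)) + 288) = sqrt((-49 - 103*sqrt(4)) + 288) = sqrt((-49 - 103*2) + 288) = sqrt((-49 - 206) + 288) = sqrt(-255 + 288) = sqrt(33)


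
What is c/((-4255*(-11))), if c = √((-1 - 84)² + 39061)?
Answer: √46286/46805 ≈ 0.0045966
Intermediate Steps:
c = √46286 (c = √((-85)² + 39061) = √(7225 + 39061) = √46286 ≈ 215.14)
c/((-4255*(-11))) = √46286/((-4255*(-11))) = √46286/46805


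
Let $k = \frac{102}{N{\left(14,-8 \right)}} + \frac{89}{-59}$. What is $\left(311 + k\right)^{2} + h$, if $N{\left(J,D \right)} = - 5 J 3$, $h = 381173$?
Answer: $\frac{2032575217334}{4264225} \approx 4.7666 \cdot 10^{5}$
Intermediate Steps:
$N{\left(J,D \right)} = - 15 J$
$k = - \frac{4118}{2065}$ ($k = \frac{102}{\left(-15\right) 14} + \frac{89}{-59} = \frac{102}{-210} + 89 \left(- \frac{1}{59}\right) = 102 \left(- \frac{1}{210}\right) - \frac{89}{59} = - \frac{17}{35} - \frac{89}{59} = - \frac{4118}{2065} \approx -1.9942$)
$\left(311 + k\right)^{2} + h = \left(311 - \frac{4118}{2065}\right)^{2} + 381173 = \left(\frac{638097}{2065}\right)^{2} + 381173 = \frac{407167781409}{4264225} + 381173 = \frac{2032575217334}{4264225}$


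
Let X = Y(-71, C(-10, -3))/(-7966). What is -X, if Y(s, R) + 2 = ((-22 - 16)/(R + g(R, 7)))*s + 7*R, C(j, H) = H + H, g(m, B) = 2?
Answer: -1437/15932 ≈ -0.090196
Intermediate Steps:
C(j, H) = 2*H
Y(s, R) = -2 + 7*R - 38*s/(2 + R) (Y(s, R) = -2 + (((-22 - 16)/(R + 2))*s + 7*R) = -2 + ((-38/(2 + R))*s + 7*R) = -2 + (-38*s/(2 + R) + 7*R) = -2 + (7*R - 38*s/(2 + R)) = -2 + 7*R - 38*s/(2 + R))
X = 1437/15932 (X = ((-4 - 38*(-71) + 7*(2*(-3))² + 12*(2*(-3)))/(2 + 2*(-3)))/(-7966) = ((-4 + 2698 + 7*(-6)² + 12*(-6))/(2 - 6))*(-1/7966) = ((-4 + 2698 + 7*36 - 72)/(-4))*(-1/7966) = -(-4 + 2698 + 252 - 72)/4*(-1/7966) = -¼*2874*(-1/7966) = -1437/2*(-1/7966) = 1437/15932 ≈ 0.090196)
-X = -1*1437/15932 = -1437/15932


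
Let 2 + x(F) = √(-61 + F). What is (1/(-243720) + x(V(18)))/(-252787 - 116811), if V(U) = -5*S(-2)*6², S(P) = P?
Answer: 487441/90078424560 - √299/369598 ≈ -4.1374e-5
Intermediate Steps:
V(U) = 360 (V(U) = -5*(-2)*6² = 10*36 = 360)
x(F) = -2 + √(-61 + F)
(1/(-243720) + x(V(18)))/(-252787 - 116811) = (1/(-243720) + (-2 + √(-61 + 360)))/(-252787 - 116811) = (-1/243720 + (-2 + √299))/(-369598) = (-487441/243720 + √299)*(-1/369598) = 487441/90078424560 - √299/369598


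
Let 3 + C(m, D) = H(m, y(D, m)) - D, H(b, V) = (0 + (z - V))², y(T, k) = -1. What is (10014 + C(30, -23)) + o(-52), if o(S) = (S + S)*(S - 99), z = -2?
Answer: 25739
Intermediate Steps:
H(b, V) = (-2 - V)² (H(b, V) = (0 + (-2 - V))² = (-2 - V)²)
C(m, D) = -2 - D (C(m, D) = -3 + ((2 - 1)² - D) = -3 + (1² - D) = -3 + (1 - D) = -2 - D)
o(S) = 2*S*(-99 + S) (o(S) = (2*S)*(-99 + S) = 2*S*(-99 + S))
(10014 + C(30, -23)) + o(-52) = (10014 + (-2 - 1*(-23))) + 2*(-52)*(-99 - 52) = (10014 + (-2 + 23)) + 2*(-52)*(-151) = (10014 + 21) + 15704 = 10035 + 15704 = 25739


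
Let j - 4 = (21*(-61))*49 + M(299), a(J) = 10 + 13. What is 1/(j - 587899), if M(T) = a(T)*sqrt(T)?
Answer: -650664/423363482725 - 23*sqrt(299)/423363482725 ≈ -1.5378e-6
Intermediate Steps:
a(J) = 23
M(T) = 23*sqrt(T)
j = -62765 + 23*sqrt(299) (j = 4 + ((21*(-61))*49 + 23*sqrt(299)) = 4 + (-1281*49 + 23*sqrt(299)) = 4 + (-62769 + 23*sqrt(299)) = -62765 + 23*sqrt(299) ≈ -62367.)
1/(j - 587899) = 1/((-62765 + 23*sqrt(299)) - 587899) = 1/(-650664 + 23*sqrt(299))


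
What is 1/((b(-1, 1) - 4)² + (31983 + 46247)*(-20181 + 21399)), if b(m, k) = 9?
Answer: 1/95284165 ≈ 1.0495e-8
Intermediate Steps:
1/((b(-1, 1) - 4)² + (31983 + 46247)*(-20181 + 21399)) = 1/((9 - 4)² + (31983 + 46247)*(-20181 + 21399)) = 1/(5² + 78230*1218) = 1/(25 + 95284140) = 1/95284165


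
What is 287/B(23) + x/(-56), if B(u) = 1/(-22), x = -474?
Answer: -176555/28 ≈ -6305.5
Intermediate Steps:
B(u) = -1/22
287/B(23) + x/(-56) = 287/(-1/22) - 474/(-56) = 287*(-22) - 474*(-1/56) = -6314 + 237/28 = -176555/28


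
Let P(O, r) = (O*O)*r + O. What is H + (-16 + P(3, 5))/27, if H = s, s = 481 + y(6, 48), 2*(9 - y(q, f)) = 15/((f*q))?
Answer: 848723/1728 ≈ 491.16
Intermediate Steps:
P(O, r) = O + r*O**2 (P(O, r) = O**2*r + O = r*O**2 + O = O + r*O**2)
y(q, f) = 9 - 15/(2*f*q) (y(q, f) = 9 - 15/(2*(f*q)) = 9 - 15*1/(f*q)/2 = 9 - 15/(2*f*q))
s = 94075/192 (s = 481 + (9 - 15/2/(48*6)) = 481 + (9 - 15/2*1/48*1/6) = 481 + (9 - 5/192) = 481 + 1723/192 = 94075/192 ≈ 489.97)
H = 94075/192 ≈ 489.97
H + (-16 + P(3, 5))/27 = 94075/192 + (-16 + 3*(1 + 3*5))/27 = 94075/192 + (-16 + 3*(1 + 15))*(1/27) = 94075/192 + (-16 + 3*16)*(1/27) = 94075/192 + (-16 + 48)*(1/27) = 94075/192 + 32*(1/27) = 94075/192 + 32/27 = 848723/1728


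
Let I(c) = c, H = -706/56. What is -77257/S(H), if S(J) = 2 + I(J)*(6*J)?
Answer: -30284744/374611 ≈ -80.843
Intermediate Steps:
H = -353/28 (H = -706*1/56 = -353/28 ≈ -12.607)
S(J) = 2 + 6*J**2 (S(J) = 2 + J*(6*J) = 2 + 6*J**2)
-77257/S(H) = -77257/(2 + 6*(-353/28)**2) = -77257/(2 + 6*(124609/784)) = -77257/(2 + 373827/392) = -77257/374611/392 = -77257*392/374611 = -30284744/374611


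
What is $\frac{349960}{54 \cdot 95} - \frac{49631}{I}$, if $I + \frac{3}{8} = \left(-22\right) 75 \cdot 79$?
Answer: $\frac{4077513268}{59439771} \approx 68.599$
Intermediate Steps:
$I = - \frac{1042803}{8}$ ($I = - \frac{3}{8} + \left(-22\right) 75 \cdot 79 = - \frac{3}{8} - 130350 = - \frac{1042803}{8} \approx -1.3035 \cdot 10^{5}$)
$\frac{349960}{54 \cdot 95} - \frac{49631}{I} = \frac{349960}{54 \cdot 95} - \frac{49631}{- \frac{1042803}{8}} = \frac{349960}{5130} - - \frac{397048}{1042803} = 349960 \cdot \frac{1}{5130} + \frac{397048}{1042803} = \frac{34996}{513} + \frac{397048}{1042803} = \frac{4077513268}{59439771}$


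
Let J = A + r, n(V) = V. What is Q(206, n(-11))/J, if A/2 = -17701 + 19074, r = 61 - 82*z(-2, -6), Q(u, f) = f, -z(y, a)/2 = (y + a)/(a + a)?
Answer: -33/8749 ≈ -0.0037719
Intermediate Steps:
z(y, a) = -(a + y)/a (z(y, a) = -2*(y + a)/(a + a) = -2*(a + y)/(2*a) = -2*(a + y)*1/(2*a) = -(a + y)/a)
r = 511/3 (r = 61 - 82*(-1*(-6) - 1*(-2))/(-6) = 61 - (-41)*(6 + 2)/3 = 61 - (-41)*8/3 = 61 - 82*(-4/3) = 61 + 328/3 = 511/3 ≈ 170.33)
A = 2746 (A = 2*(-17701 + 19074) = 2*1373 = 2746)
J = 8749/3 (J = 2746 + 511/3 = 8749/3 ≈ 2916.3)
Q(206, n(-11))/J = -11/8749/3 = -11*3/8749 = -33/8749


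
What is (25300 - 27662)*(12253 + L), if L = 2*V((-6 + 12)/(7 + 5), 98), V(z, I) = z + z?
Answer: -28946310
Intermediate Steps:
V(z, I) = 2*z
L = 2 (L = 2*(2*((-6 + 12)/(7 + 5))) = 2*(2*(6/12)) = 2*(2*(6*(1/12))) = 2*(2*(½)) = 2*1 = 2)
(25300 - 27662)*(12253 + L) = (25300 - 27662)*(12253 + 2) = -2362*12255 = -28946310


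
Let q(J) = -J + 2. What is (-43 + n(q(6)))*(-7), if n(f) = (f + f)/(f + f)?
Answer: 294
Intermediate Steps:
q(J) = 2 - J
n(f) = 1 (n(f) = (2*f)/((2*f)) = (2*f)*(1/(2*f)) = 1)
(-43 + n(q(6)))*(-7) = (-43 + 1)*(-7) = -42*(-7) = 294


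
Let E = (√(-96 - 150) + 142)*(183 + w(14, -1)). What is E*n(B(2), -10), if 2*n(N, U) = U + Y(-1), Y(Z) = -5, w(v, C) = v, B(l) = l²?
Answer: -209805 - 2955*I*√246/2 ≈ -2.0981e+5 - 23174.0*I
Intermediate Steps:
n(N, U) = -5/2 + U/2 (n(N, U) = (U - 5)/2 = (-5 + U)/2 = -5/2 + U/2)
E = 27974 + 197*I*√246 (E = (√(-96 - 150) + 142)*(183 + 14) = (√(-246) + 142)*197 = (I*√246 + 142)*197 = (142 + I*√246)*197 = 27974 + 197*I*√246 ≈ 27974.0 + 3089.8*I)
E*n(B(2), -10) = (27974 + 197*I*√246)*(-5/2 + (½)*(-10)) = (27974 + 197*I*√246)*(-5/2 - 5) = (27974 + 197*I*√246)*(-15/2) = -209805 - 2955*I*√246/2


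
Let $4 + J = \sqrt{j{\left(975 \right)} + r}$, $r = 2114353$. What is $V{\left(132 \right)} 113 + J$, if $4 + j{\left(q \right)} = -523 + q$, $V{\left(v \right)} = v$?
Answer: $14912 + \sqrt{2114801} \approx 16366.0$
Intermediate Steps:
$j{\left(q \right)} = -527 + q$ ($j{\left(q \right)} = -4 + \left(-523 + q\right) = -527 + q$)
$J = -4 + \sqrt{2114801}$ ($J = -4 + \sqrt{\left(-527 + 975\right) + 2114353} = -4 + \sqrt{448 + 2114353} = -4 + \sqrt{2114801} \approx 1450.2$)
$V{\left(132 \right)} 113 + J = 132 \cdot 113 - \left(4 - \sqrt{2114801}\right) = 14916 - \left(4 - \sqrt{2114801}\right) = 14912 + \sqrt{2114801}$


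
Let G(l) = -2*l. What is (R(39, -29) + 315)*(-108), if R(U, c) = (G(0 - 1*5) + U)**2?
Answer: -293328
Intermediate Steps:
R(U, c) = (10 + U)**2 (R(U, c) = (-2*(0 - 1*5) + U)**2 = (-2*(0 - 5) + U)**2 = (-2*(-5) + U)**2 = (10 + U)**2)
(R(39, -29) + 315)*(-108) = ((10 + 39)**2 + 315)*(-108) = (49**2 + 315)*(-108) = (2401 + 315)*(-108) = 2716*(-108) = -293328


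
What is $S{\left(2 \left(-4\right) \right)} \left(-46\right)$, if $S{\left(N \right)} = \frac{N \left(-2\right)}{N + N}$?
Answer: $46$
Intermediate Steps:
$S{\left(N \right)} = -1$ ($S{\left(N \right)} = \frac{\left(-2\right) N}{2 N} = - 2 N \frac{1}{2 N} = -1$)
$S{\left(2 \left(-4\right) \right)} \left(-46\right) = \left(-1\right) \left(-46\right) = 46$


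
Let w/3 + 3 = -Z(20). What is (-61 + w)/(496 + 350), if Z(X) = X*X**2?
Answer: -12035/423 ≈ -28.452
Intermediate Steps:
Z(X) = X**3
w = -24009 (w = -9 + 3*(-1*20**3) = -9 + 3*(-1*8000) = -9 + 3*(-8000) = -9 - 24000 = -24009)
(-61 + w)/(496 + 350) = (-61 - 24009)/(496 + 350) = -24070/846 = -24070*1/846 = -12035/423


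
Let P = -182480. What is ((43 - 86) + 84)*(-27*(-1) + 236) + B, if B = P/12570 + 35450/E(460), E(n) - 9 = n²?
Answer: 2864380387297/265992513 ≈ 10769.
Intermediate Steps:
E(n) = 9 + n²
B = -3816880382/265992513 (B = -182480/12570 + 35450/(9 + 460²) = -182480*1/12570 + 35450/(9 + 211600) = -18248/1257 + 35450/211609 = -3816880382/265992513 ≈ -14.350)
((43 - 86) + 84)*(-27*(-1) + 236) + B = ((43 - 86) + 84)*(-27*(-1) + 236) - 3816880382/265992513 = (-43 + 84)*(27 + 236) - 3816880382/265992513 = 41*263 - 3816880382/265992513 = 10783 - 3816880382/265992513 = 2864380387297/265992513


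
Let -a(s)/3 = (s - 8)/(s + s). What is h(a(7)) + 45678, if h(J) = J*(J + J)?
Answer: 4476453/98 ≈ 45678.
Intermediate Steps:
a(s) = -3*(-8 + s)/(2*s) (a(s) = -3*(s - 8)/(s + s) = -3*(-8 + s)/(2*s))
h(J) = 2*J² (h(J) = J*(2*J) = 2*J²)
h(a(7)) + 45678 = 2*(-3/2 + 12/7)² + 45678 = 2*(3/14)² + 45678 = 2*(9/196) + 45678 = 9/98 + 45678 = 4476453/98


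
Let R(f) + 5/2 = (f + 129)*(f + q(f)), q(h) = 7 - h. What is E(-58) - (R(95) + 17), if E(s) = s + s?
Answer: -3397/2 ≈ -1698.5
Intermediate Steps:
R(f) = 1801/2 + 7*f (R(f) = -5/2 + (f + 129)*(f + (7 - f)) = -5/2 + (129 + f)*7 = -5/2 + (903 + 7*f) = 1801/2 + 7*f)
E(s) = 2*s
E(-58) - (R(95) + 17) = 2*(-58) - ((1801/2 + 7*95) + 17) = -116 - ((1801/2 + 665) + 17) = -116 - (3131/2 + 17) = -116 - 1*3165/2 = -116 - 3165/2 = -3397/2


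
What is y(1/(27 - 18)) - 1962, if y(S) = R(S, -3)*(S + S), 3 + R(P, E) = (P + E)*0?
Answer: -5888/3 ≈ -1962.7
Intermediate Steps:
R(P, E) = -3 (R(P, E) = -3 + (P + E)*0 = -3 + (E + P)*0 = -3 + 0 = -3)
y(S) = -6*S (y(S) = -3*(S + S) = -6*S)
y(1/(27 - 18)) - 1962 = -6/(27 - 18) - 1962 = -6/9 - 1962 = -6*1/9 - 1962 = -2/3 - 1962 = -5888/3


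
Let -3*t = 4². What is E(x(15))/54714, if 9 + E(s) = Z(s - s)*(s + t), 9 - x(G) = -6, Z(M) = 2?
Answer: 31/164142 ≈ 0.00018886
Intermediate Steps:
t = -16/3 (t = -⅓*4² = -⅓*16 = -16/3 ≈ -5.3333)
x(G) = 15 (x(G) = 9 - 1*(-6) = 9 + 6 = 15)
E(s) = -59/3 + 2*s (E(s) = -9 + 2*(s - 16/3) = -9 + 2*(-16/3 + s) = -9 + (-32/3 + 2*s) = -59/3 + 2*s)
E(x(15))/54714 = (-59/3 + 2*15)/54714 = (-59/3 + 30)*(1/54714) = (31/3)*(1/54714) = 31/164142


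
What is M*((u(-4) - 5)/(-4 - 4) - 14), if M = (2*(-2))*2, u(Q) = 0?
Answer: 107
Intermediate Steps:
M = -8 (M = -4*2 = -8)
M*((u(-4) - 5)/(-4 - 4) - 14) = -8*((0 - 5)/(-4 - 4) - 14) = -8*(-5/(-8) - 14) = -8*(-5*(-⅛) - 14) = -8*(5/8 - 14) = -8*(-107/8) = 107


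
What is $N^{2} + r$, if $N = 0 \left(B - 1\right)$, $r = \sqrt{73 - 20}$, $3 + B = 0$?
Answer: $\sqrt{53} \approx 7.2801$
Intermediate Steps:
$B = -3$ ($B = -3 + 0 = -3$)
$r = \sqrt{53} \approx 7.2801$
$N = 0$ ($N = 0 \left(-3 - 1\right) = 0 \left(-4\right) = 0$)
$N^{2} + r = 0^{2} + \sqrt{53} = 0 + \sqrt{53} = \sqrt{53}$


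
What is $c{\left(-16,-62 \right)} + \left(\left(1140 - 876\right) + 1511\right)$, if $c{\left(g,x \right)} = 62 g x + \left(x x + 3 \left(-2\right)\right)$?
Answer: $67117$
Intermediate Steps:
$c{\left(g,x \right)} = -6 + x^{2} + 62 g x$ ($c{\left(g,x \right)} = 62 g x + \left(x^{2} - 6\right) = 62 g x + \left(-6 + x^{2}\right) = -6 + x^{2} + 62 g x$)
$c{\left(-16,-62 \right)} + \left(\left(1140 - 876\right) + 1511\right) = \left(-6 + \left(-62\right)^{2} + 62 \left(-16\right) \left(-62\right)\right) + \left(\left(1140 - 876\right) + 1511\right) = \left(-6 + 3844 + 61504\right) + \left(264 + 1511\right) = 65342 + 1775 = 67117$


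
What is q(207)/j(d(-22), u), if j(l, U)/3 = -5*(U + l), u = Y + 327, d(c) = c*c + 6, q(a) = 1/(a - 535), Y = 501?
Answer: 1/6484560 ≈ 1.5421e-7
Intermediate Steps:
q(a) = 1/(-535 + a)
d(c) = 6 + c² (d(c) = c² + 6 = 6 + c²)
u = 828 (u = 501 + 327 = 828)
j(l, U) = -15*U - 15*l (j(l, U) = 3*(-5*(U + l)) = 3*(-5*U - 5*l) = -15*U - 15*l)
q(207)/j(d(-22), u) = 1/((-535 + 207)*(-15*828 - 15*(6 + (-22)²))) = 1/((-328)*(-12420 - 15*(6 + 484))) = -1/(328*(-12420 - 15*490)) = -1/(328*(-12420 - 7350)) = -1/328/(-19770) = -1/328*(-1/19770) = 1/6484560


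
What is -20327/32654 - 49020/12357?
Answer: -617293273/134501826 ≈ -4.5895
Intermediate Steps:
-20327/32654 - 49020/12357 = -20327*1/32654 - 49020*1/12357 = -20327/32654 - 16340/4119 = -617293273/134501826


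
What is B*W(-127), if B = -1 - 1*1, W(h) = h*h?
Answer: -32258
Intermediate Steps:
W(h) = h**2
B = -2 (B = -1 - 1 = -2)
B*W(-127) = -2*(-127)**2 = -2*16129 = -32258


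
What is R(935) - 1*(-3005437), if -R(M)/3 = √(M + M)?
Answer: 3005437 - 3*√1870 ≈ 3.0053e+6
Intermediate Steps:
R(M) = -3*√2*√M (R(M) = -3*√(M + M) = -3*√2*√M)
R(935) - 1*(-3005437) = -3*√2*√935 - 1*(-3005437) = -3*√1870 + 3005437 = 3005437 - 3*√1870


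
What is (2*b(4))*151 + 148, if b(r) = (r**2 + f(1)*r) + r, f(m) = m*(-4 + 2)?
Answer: 3772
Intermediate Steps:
f(m) = -2*m (f(m) = m*(-2) = -2*m)
b(r) = r**2 - r (b(r) = (r**2 + (-2*1)*r) + r = (r**2 - 2*r) + r = r**2 - r)
(2*b(4))*151 + 148 = (2*(4*(-1 + 4)))*151 + 148 = (2*(4*3))*151 + 148 = (2*12)*151 + 148 = 24*151 + 148 = 3624 + 148 = 3772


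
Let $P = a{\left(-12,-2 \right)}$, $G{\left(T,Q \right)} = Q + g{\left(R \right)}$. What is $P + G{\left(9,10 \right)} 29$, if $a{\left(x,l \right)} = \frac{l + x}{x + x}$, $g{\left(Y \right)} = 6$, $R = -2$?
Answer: $\frac{5575}{12} \approx 464.58$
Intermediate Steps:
$a{\left(x,l \right)} = \frac{l + x}{2 x}$
$G{\left(T,Q \right)} = 6 + Q$ ($G{\left(T,Q \right)} = Q + 6 = 6 + Q$)
$P = \frac{7}{12}$ ($P = \frac{-2 - 12}{2 \left(-12\right)} = \frac{1}{2} \left(- \frac{1}{12}\right) \left(-14\right) = \frac{7}{12} \approx 0.58333$)
$P + G{\left(9,10 \right)} 29 = \frac{7}{12} + \left(6 + 10\right) 29 = \frac{7}{12} + 16 \cdot 29 = \frac{7}{12} + 464 = \frac{5575}{12}$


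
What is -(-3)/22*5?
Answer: 15/22 ≈ 0.68182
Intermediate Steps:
-(-3)/22*5 = -3*(-1/22)*5 = (3/22)*5 = 15/22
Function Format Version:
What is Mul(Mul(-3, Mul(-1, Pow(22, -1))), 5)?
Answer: Rational(15, 22) ≈ 0.68182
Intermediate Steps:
Mul(Mul(-3, Mul(-1, Pow(22, -1))), 5) = Mul(Mul(-3, Mul(-1, Rational(1, 22))), 5) = Mul(Mul(-3, Rational(-1, 22)), 5) = Mul(Rational(3, 22), 5) = Rational(15, 22)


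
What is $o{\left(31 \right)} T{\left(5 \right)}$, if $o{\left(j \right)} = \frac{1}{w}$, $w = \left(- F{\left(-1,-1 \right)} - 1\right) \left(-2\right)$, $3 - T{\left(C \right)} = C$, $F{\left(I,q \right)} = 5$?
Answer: $- \frac{1}{6} \approx -0.16667$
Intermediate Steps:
$T{\left(C \right)} = 3 - C$
$w = 12$ ($w = \left(\left(-1\right) 5 - 1\right) \left(-2\right) = \left(-5 - 1\right) \left(-2\right) = \left(-6\right) \left(-2\right) = 12$)
$o{\left(j \right)} = \frac{1}{12}$
$o{\left(31 \right)} T{\left(5 \right)} = \frac{3 - 5}{12} = \frac{1}{12} \left(-2\right) = - \frac{1}{6}$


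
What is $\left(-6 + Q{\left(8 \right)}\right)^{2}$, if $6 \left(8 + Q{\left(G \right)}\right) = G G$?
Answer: $\frac{100}{9} \approx 11.111$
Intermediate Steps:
$Q{\left(G \right)} = -8 + \frac{G^{2}}{6}$ ($Q{\left(G \right)} = -8 + \frac{G G}{6} = -8 + \frac{G^{2}}{6}$)
$\left(-6 + Q{\left(8 \right)}\right)^{2} = \left(-6 - \left(8 - \frac{8^{2}}{6}\right)\right)^{2} = \left(-6 + \left(-8 + \frac{1}{6} \cdot 64\right)\right)^{2} = \left(-6 + \left(-8 + \frac{32}{3}\right)\right)^{2} = \left(-6 + \frac{8}{3}\right)^{2} = \left(- \frac{10}{3}\right)^{2} = \frac{100}{9}$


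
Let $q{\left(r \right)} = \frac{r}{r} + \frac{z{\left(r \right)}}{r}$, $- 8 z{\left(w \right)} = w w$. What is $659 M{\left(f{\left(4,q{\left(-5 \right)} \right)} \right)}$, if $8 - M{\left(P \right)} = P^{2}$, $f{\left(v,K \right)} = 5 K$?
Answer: $- \frac{2446867}{64} \approx -38232.0$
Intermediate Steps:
$z{\left(w \right)} = - \frac{w^{2}}{8}$ ($z{\left(w \right)} = - \frac{w w}{8} = - \frac{w^{2}}{8}$)
$q{\left(r \right)} = 1 - \frac{r}{8}$ ($q{\left(r \right)} = \frac{r}{r} + \frac{\left(- \frac{1}{8}\right) r^{2}}{r} = 1 - \frac{r}{8}$)
$M{\left(P \right)} = 8 - P^{2}$
$659 M{\left(f{\left(4,q{\left(-5 \right)} \right)} \right)} = 659 \left(8 - \left(5 \left(1 - - \frac{5}{8}\right)\right)^{2}\right) = 659 \left(8 - \left(5 \left(1 + \frac{5}{8}\right)\right)^{2}\right) = 659 \left(8 - \left(5 \cdot \frac{13}{8}\right)^{2}\right) = 659 \left(8 - \left(\frac{65}{8}\right)^{2}\right) = 659 \left(8 - \frac{4225}{64}\right) = 659 \left(- \frac{3713}{64}\right) = - \frac{2446867}{64}$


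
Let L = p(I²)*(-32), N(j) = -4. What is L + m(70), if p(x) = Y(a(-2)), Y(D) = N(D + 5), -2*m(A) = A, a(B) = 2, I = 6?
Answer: 93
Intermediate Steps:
m(A) = -A/2
Y(D) = -4
p(x) = -4
L = 128 (L = -4*(-32) = 128)
L + m(70) = 128 - ½*70 = 128 - 35 = 93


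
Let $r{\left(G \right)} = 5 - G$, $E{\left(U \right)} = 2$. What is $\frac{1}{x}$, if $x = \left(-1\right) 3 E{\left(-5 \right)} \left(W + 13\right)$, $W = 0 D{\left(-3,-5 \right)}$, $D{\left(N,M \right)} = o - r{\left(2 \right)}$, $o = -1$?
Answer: $- \frac{1}{78} \approx -0.012821$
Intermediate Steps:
$D{\left(N,M \right)} = -4$ ($D{\left(N,M \right)} = -1 - \left(5 - 2\right) = -1 - 3 = -4$)
$W = 0$ ($W = 0 \left(-4\right) = 0$)
$x = -78$ ($x = \left(-1\right) 3 \cdot 2 \left(0 + 13\right) = \left(-3\right) 2 \cdot 13 = \left(-6\right) 13 = -78$)
$\frac{1}{x} = \frac{1}{-78} = - \frac{1}{78}$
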